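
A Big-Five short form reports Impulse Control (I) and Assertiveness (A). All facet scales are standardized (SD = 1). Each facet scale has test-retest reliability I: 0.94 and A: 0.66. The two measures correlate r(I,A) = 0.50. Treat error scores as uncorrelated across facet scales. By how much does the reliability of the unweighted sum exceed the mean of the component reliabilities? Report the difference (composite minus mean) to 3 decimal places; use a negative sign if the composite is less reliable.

Var(sum) = 2 + 1 = 3; true-score variance = 1.6 + 1 = 2.6; composite reliability = 0.8667.
Mean component reliability = 0.8000.
Difference = 0.8667 − 0.8000 = 0.067.

0.067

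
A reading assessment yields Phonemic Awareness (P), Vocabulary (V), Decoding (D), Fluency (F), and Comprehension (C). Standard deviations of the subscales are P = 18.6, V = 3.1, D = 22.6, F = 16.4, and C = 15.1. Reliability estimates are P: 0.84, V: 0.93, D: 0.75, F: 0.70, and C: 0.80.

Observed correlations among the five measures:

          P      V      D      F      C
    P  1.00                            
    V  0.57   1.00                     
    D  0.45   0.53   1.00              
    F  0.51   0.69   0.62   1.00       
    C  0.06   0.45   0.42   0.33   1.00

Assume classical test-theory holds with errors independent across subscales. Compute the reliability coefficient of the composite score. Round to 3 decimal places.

Var(P+V+D+F+C) = 18.6² + 3.1² + 22.6² + 16.4² + 15.1² + 2·[18.6·3.1·0.57 + 18.6·22.6·0.45 + 18.6·16.4·0.51 + 18.6·15.1·0.06 + 3.1·22.6·0.53 + 3.1·16.4·0.69 + 3.1·15.1·0.45 + 22.6·16.4·0.62 + 22.6·15.1·0.42 + 16.4·15.1·0.33] = 1363.3 + 1885.15 = 3248.45.
With uncorrelated errors the cross-covariances are all true-score covariance, so they carry over unchanged; only the diagonal terms shrink to ρᵢσᵢ².
True-score variance = [18.6²·0.84 + 3.1²·0.93 + 22.6²·0.75 + 16.4²·0.70 + 15.1²·0.80] + 1885.15 = 1053.29 + 1885.15 = 2938.44.
Reliability = 2938.44 / 3248.45 = 0.905.

0.905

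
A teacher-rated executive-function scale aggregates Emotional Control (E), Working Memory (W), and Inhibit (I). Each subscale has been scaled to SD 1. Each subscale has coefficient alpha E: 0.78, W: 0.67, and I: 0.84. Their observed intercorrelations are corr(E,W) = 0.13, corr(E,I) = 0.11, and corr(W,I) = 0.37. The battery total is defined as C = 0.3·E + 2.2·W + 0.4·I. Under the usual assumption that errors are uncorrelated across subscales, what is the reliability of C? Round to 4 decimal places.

Var(C) = 0.3² + 2.2² + 0.4² + 2·[0.66·0.13 + 0.12·0.11 + 0.88·0.37] = 5.09 + 0.8492 = 5.9392.
With uncorrelated errors the cross-covariances are all true-score covariance, so they carry over unchanged; only the diagonal terms shrink to ρᵢσᵢ².
True-score variance = [0.3²·0.78 + 2.2²·0.67 + 0.4²·0.84] + 0.8492 = 3.4474 + 0.8492 = 4.2966.
Reliability = 4.2966 / 5.9392 = 0.7234.

0.7234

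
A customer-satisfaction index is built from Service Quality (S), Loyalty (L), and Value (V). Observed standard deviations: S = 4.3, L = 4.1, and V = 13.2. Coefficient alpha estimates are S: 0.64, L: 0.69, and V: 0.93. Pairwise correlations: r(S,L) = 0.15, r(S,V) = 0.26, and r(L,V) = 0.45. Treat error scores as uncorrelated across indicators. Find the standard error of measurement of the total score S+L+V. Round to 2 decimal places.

Var(total) = 209.54 + 83.5122 = 293.052.
True-score variance = 185.476 + 83.5122 = 268.988, so reliability = 0.9179.
Error variance = 293.052 − 268.988 = 24.0643; SEM = √24.0643 = 4.91.

4.91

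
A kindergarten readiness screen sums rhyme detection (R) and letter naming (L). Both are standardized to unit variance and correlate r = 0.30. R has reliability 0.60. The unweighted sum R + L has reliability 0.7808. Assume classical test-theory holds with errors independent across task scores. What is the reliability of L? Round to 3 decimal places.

0.830

Var(R+L) = 2 + 2·0.30 = 2.600.
True-score variance = ρ_R + ρ_L + 2·0.30, so 0.7808 = (0.60 + ρ_L + 0.60) / 2.600.
ρ_L = 0.7808·2.600 − 0.60 − 0.60 = 0.830.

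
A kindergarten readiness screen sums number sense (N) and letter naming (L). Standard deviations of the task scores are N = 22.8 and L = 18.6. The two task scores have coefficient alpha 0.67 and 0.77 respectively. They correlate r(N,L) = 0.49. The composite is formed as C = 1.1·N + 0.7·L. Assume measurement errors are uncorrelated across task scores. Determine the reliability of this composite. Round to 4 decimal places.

0.7796

Var(C) = 1.1²·22.8² + 0.7²·18.6² + 2·[0.77·22.8·18.6·0.49] = 798.527 + 320.011 = 1118.54.
Under uncorrelated errors the observed covariances equal the true-score covariances, so only the own-variance terms attenuate.
True-score variance = [1.1²·22.8²·0.67 + 0.7²·18.6²·0.77] + 320.011 = 551.965 + 320.011 = 871.976.
Reliability = 871.976 / 1118.54 = 0.7796.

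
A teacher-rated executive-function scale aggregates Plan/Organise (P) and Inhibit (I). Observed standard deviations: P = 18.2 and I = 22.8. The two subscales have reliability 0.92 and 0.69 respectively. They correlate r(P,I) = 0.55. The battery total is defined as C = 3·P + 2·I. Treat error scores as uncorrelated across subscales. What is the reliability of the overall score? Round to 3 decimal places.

Var(C) = 3²·18.2² + 2²·22.8² + 2·[6·18.2·22.8·0.55] = 5060.52 + 2738.74 = 7799.26.
With uncorrelated errors the cross-covariances are all true-score covariance, so they carry over unchanged; only the diagonal terms shrink to ρᵢσᵢ².
True-score variance = [3²·18.2²·0.92 + 2²·22.8²·0.69] + 2738.74 = 4177.43 + 2738.74 = 6916.16.
Reliability = 6916.16 / 7799.26 = 0.887.

0.887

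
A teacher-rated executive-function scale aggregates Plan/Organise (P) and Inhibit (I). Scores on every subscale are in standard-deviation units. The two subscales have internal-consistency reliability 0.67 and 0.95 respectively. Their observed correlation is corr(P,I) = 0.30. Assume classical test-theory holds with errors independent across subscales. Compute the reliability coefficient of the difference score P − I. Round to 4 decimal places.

0.7286

Var(P−I) = 1 + 1 − 2·0.30 = 2 − 0.6 = 1.4.
Under uncorrelated errors the observed covariances equal the true-score covariances, so only the own-variance terms attenuate.
True-score variance = [0.67 + 0.95] − 0.6 = 1.62 − 0.6 = 1.02.
Reliability = 1.02 / 1.4 = 0.7286.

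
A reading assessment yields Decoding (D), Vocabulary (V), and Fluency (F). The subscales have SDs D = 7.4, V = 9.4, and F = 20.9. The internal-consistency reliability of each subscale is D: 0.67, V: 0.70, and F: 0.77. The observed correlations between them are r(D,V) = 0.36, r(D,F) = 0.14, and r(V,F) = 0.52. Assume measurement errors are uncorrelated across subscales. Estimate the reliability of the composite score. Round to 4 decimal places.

Var(D+V+F) = 7.4² + 9.4² + 20.9² + 2·[7.4·9.4·0.36 + 7.4·20.9·0.14 + 9.4·20.9·0.52] = 579.93 + 297.706 = 877.636.
With uncorrelated errors the cross-covariances are all true-score covariance, so they carry over unchanged; only the diagonal terms shrink to ρᵢσᵢ².
True-score variance = [7.4²·0.67 + 9.4²·0.70 + 20.9²·0.77] + 297.706 = 434.885 + 297.706 = 732.591.
Reliability = 732.591 / 877.636 = 0.8347.

0.8347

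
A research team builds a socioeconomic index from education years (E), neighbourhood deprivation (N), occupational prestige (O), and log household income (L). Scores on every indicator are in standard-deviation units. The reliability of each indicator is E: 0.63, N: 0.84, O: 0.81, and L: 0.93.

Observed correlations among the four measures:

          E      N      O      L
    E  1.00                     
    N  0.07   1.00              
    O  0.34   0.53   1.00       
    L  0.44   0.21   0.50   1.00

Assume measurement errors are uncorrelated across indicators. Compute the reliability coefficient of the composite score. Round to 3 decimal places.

0.903

Var(E+N+O+L) = 4 + 2·[0.07 + 0.34 + 0.44 + 0.53 + 0.21 + 0.50] = 4 + 4.18 = 8.18.
Because errors are independent across components, Cov(Tᵢ,Tⱼ) = Cov(Xᵢ,Xⱼ); the off-diagonal part of the true-score variance is the same as above.
True-score variance = [0.63 + 0.84 + 0.81 + 0.93] + 4.18 = 3.21 + 4.18 = 7.39.
Reliability = 7.39 / 8.18 = 0.903.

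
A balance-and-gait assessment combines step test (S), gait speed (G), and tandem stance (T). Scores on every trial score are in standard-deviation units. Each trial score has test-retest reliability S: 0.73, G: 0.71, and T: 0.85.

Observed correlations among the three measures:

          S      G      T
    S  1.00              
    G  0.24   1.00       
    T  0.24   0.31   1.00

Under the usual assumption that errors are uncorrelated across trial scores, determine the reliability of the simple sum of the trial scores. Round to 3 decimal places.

0.845

Var(S+G+T) = 3 + 2·[0.24 + 0.24 + 0.31] = 3 + 1.58 = 4.58.
Because errors are independent across components, Cov(Tᵢ,Tⱼ) = Cov(Xᵢ,Xⱼ); the off-diagonal part of the true-score variance is the same as above.
True-score variance = [0.73 + 0.71 + 0.85] + 1.58 = 2.29 + 1.58 = 3.87.
Reliability = 3.87 / 4.58 = 0.845.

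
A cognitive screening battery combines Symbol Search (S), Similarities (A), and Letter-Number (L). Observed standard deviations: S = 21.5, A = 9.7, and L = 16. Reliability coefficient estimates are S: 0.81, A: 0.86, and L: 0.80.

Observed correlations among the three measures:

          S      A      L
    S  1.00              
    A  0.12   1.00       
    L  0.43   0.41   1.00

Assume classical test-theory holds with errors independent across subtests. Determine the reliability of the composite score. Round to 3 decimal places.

Var(S+A+L) = 21.5² + 9.7² + 16² + 2·[21.5·9.7·0.12 + 21.5·16·0.43 + 9.7·16·0.41] = 812.34 + 473.156 = 1285.5.
Because errors are independent across components, Cov(Tᵢ,Tⱼ) = Cov(Xᵢ,Xⱼ); the off-diagonal part of the true-score variance is the same as above.
True-score variance = [21.5²·0.81 + 9.7²·0.86 + 16²·0.80] + 473.156 = 660.14 + 473.156 = 1133.3.
Reliability = 1133.3 / 1285.5 = 0.882.

0.882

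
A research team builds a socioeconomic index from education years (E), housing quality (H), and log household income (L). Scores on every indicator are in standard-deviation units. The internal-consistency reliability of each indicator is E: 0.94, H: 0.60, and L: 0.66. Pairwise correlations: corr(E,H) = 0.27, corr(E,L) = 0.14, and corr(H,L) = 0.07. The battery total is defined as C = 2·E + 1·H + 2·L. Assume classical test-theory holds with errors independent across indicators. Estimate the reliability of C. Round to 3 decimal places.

0.826

Var(C) = 2² + 1 + 2² + 2·[2·0.27 + 4·0.14 + 2·0.07] = 9 + 2.48 = 11.48.
With uncorrelated errors the cross-covariances are all true-score covariance, so they carry over unchanged; only the diagonal terms shrink to ρᵢσᵢ².
True-score variance = [2²·0.94 + 0.60 + 2²·0.66] + 2.48 = 7 + 2.48 = 9.48.
Reliability = 9.48 / 11.48 = 0.826.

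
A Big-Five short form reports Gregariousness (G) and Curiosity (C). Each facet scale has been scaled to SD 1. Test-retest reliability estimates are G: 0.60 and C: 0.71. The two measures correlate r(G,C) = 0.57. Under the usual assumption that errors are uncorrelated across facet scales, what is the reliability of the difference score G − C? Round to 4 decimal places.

Var(G−C) = 1 + 1 − 2·0.57 = 2 − 1.14 = 0.86.
Because errors are independent across components, Cov(Tᵢ,Tⱼ) = Cov(Xᵢ,Xⱼ); the off-diagonal part of the true-score variance is the same as above.
True-score variance = [0.60 + 0.71] − 1.14 = 1.31 − 1.14 = 0.17.
Reliability = 0.17 / 0.86 = 0.1977.

0.1977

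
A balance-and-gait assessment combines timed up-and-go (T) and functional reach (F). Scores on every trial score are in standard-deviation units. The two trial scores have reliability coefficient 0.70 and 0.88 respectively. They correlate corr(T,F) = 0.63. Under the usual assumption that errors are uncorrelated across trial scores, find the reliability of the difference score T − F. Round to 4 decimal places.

0.4324

Var(T−F) = 1 + 1 − 2·0.63 = 2 − 1.26 = 0.74.
Under uncorrelated errors the observed covariances equal the true-score covariances, so only the own-variance terms attenuate.
True-score variance = [0.70 + 0.88] − 1.26 = 1.58 − 1.26 = 0.32.
Reliability = 0.32 / 0.74 = 0.4324.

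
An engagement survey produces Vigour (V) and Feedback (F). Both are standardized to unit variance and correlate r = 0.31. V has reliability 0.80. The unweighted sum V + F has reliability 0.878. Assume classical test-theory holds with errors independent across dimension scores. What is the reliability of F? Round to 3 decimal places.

0.880

Var(V+F) = 2 + 2·0.31 = 2.620.
True-score variance = ρ_V + ρ_F + 2·0.31, so 0.878 = (0.80 + ρ_F + 0.62) / 2.620.
ρ_F = 0.878·2.620 − 0.80 − 0.62 = 0.880.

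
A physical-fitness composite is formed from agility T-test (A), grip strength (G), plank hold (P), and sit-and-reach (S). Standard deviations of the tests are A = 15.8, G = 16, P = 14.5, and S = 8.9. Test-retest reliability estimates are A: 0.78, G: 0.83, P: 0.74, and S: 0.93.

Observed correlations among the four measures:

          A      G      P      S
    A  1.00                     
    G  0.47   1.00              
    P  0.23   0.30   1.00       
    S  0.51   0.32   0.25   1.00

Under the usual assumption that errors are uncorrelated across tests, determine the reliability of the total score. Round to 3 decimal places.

0.899

Var(A+G+P+S) = 15.8² + 16² + 14.5² + 8.9² + 2·[15.8·16·0.47 + 15.8·14.5·0.23 + 15.8·8.9·0.51 + 16·14.5·0.30 + 16·8.9·0.32 + 14.5·8.9·0.25] = 795.1 + 781.311 = 1576.41.
With uncorrelated errors the cross-covariances are all true-score covariance, so they carry over unchanged; only the diagonal terms shrink to ρᵢσᵢ².
True-score variance = [15.8²·0.78 + 16²·0.83 + 14.5²·0.74 + 8.9²·0.93] + 781.311 = 636.45 + 781.311 = 1417.76.
Reliability = 1417.76 / 1576.41 = 0.899.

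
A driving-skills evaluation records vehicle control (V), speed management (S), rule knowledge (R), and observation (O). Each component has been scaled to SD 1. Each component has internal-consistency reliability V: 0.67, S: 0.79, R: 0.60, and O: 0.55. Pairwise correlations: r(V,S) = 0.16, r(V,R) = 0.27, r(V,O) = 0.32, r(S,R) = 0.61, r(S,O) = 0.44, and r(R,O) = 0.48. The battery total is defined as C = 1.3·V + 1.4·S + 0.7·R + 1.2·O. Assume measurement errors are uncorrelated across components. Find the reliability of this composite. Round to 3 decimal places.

Var(C) = 1.3² + 1.4² + 0.7² + 1.2² + 2·[1.82·0.16 + 0.91·0.27 + 1.56·0.32 + 0.98·0.61 + 1.68·0.44 + 0.84·0.48] = 5.58 + 5.5526 = 11.1326.
With uncorrelated errors the cross-covariances are all true-score covariance, so they carry over unchanged; only the diagonal terms shrink to ρᵢσᵢ².
True-score variance = [1.3²·0.67 + 1.4²·0.79 + 0.7²·0.60 + 1.2²·0.55] + 5.5526 = 3.7667 + 5.5526 = 9.3193.
Reliability = 9.3193 / 11.1326 = 0.837.

0.837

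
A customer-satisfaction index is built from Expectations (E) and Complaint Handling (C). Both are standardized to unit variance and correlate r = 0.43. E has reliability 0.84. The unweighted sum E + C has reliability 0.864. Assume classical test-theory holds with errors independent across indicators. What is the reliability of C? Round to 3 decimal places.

Var(E+C) = 2 + 2·0.43 = 2.860.
True-score variance = ρ_E + ρ_C + 2·0.43, so 0.864 = (0.84 + ρ_C + 0.86) / 2.860.
ρ_C = 0.864·2.860 − 0.84 − 0.86 = 0.771.

0.771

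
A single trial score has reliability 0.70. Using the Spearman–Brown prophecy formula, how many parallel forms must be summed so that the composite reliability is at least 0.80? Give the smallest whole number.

2

k ≥ ρ*(1−ρ₁)/(ρ₁(1−ρ*)) = 0.80·0.30 / (0.70·0.20) = 1.714.
Smallest integer k = 2.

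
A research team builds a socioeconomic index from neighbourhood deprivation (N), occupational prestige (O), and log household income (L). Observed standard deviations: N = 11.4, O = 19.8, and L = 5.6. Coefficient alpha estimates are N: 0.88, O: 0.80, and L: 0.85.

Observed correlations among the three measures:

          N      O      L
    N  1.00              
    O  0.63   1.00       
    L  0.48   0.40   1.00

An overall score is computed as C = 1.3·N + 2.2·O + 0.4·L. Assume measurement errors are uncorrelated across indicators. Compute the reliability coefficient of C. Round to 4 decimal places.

Var(C) = 1.3²·11.4² + 2.2²·19.8² + 0.4²·5.6² + 2·[2.86·11.4·19.8·0.63 + 0.52·11.4·5.6·0.48 + 0.88·19.8·5.6·0.40] = 2122.12 + 923.333 = 3045.46.
Under uncorrelated errors the observed covariances equal the true-score covariances, so only the own-variance terms attenuate.
True-score variance = [1.3²·11.4²·0.88 + 2.2²·19.8²·0.80 + 0.4²·5.6²·0.85] + 923.333 = 1715.52 + 923.333 = 2638.85.
Reliability = 2638.85 / 3045.46 = 0.8665.

0.8665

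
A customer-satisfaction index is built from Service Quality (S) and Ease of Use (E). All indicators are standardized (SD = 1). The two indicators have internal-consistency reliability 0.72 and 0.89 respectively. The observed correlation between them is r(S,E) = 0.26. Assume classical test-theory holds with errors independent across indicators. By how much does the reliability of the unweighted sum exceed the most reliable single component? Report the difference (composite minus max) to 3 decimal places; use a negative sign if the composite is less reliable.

-0.045

Var(sum) = 2 + 0.52 = 2.52; true-score variance = 1.61 + 0.52 = 2.13; composite reliability = 0.8452.
Max component reliability = 0.8900.
Difference = 0.8452 − 0.8900 = -0.045.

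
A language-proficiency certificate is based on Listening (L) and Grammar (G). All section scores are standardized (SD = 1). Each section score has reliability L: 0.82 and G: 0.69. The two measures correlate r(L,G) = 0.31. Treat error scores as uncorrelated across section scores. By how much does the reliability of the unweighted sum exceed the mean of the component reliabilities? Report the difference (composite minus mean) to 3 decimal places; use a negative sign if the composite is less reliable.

Var(sum) = 2 + 0.62 = 2.62; true-score variance = 1.51 + 0.62 = 2.13; composite reliability = 0.8130.
Mean component reliability = 0.7550.
Difference = 0.8130 − 0.7550 = 0.058.

0.058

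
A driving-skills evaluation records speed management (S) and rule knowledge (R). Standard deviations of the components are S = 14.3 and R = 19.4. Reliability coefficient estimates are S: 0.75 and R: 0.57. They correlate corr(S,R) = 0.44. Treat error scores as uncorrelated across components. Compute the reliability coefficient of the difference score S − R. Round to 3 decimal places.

0.368

Var(S−R) = 14.3² + 19.4² − 2·14.3·19.4·0.44 = 580.85 − 244.13 = 336.72.
Under uncorrelated errors the observed covariances equal the true-score covariances, so only the own-variance terms attenuate.
True-score variance = [14.3²·0.75 + 19.4²·0.57] − 244.13 = 367.893 − 244.13 = 123.763.
Reliability = 123.763 / 336.72 = 0.368.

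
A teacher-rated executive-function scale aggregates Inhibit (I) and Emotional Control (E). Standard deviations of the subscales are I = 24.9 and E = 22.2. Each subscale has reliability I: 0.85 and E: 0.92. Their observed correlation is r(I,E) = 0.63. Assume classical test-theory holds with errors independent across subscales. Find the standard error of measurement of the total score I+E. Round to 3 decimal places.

Var(total) = 1112.85 + 696.503 = 1809.35.
True-score variance = 980.421 + 696.503 = 1676.92, so reliability = 0.9268.
Error variance = 1809.35 − 1676.92 = 132.429; SEM = √132.429 = 11.508.

11.508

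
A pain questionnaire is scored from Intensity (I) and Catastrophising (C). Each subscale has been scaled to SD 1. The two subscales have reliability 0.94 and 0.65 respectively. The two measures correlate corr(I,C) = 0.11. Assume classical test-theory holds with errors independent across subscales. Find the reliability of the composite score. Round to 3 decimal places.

0.815

Var(I+C) = 2 + 2·[0.11] = 2 + 0.22 = 2.22.
Because errors are independent across components, Cov(Tᵢ,Tⱼ) = Cov(Xᵢ,Xⱼ); the off-diagonal part of the true-score variance is the same as above.
True-score variance = [0.94 + 0.65] + 0.22 = 1.59 + 0.22 = 1.81.
Reliability = 1.81 / 2.22 = 0.815.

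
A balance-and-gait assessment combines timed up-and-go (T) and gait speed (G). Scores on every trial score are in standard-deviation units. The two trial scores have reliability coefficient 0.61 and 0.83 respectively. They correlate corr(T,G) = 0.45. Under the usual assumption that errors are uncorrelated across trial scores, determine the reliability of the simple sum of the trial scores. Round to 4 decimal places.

0.8069

Var(T+G) = 2 + 2·[0.45] = 2 + 0.9 = 2.9.
With uncorrelated errors the cross-covariances are all true-score covariance, so they carry over unchanged; only the diagonal terms shrink to ρᵢσᵢ².
True-score variance = [0.61 + 0.83] + 0.9 = 1.44 + 0.9 = 2.34.
Reliability = 2.34 / 2.9 = 0.8069.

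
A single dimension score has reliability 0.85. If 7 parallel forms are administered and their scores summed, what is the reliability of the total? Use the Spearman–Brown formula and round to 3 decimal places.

0.975

ρ_k = kρ / (1 + (k−1)ρ) = 7·0.85 / (1 + 6·0.85) = 5.950 / 6.100 = 0.975.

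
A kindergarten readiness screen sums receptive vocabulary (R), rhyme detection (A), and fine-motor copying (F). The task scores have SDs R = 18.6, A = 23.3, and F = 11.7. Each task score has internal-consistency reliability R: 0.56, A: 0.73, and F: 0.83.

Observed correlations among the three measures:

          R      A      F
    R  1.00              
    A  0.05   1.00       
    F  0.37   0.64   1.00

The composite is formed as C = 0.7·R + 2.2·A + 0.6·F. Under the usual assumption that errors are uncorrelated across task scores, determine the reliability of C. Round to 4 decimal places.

Var(C) = 0.7²·18.6² + 2.2²·23.3² + 0.6²·11.7² + 2·[1.54·18.6·23.3·0.05 + 0.42·18.6·11.7·0.37 + 1.32·23.3·11.7·0.64] = 2846.39 + 594.979 = 3441.37.
Under uncorrelated errors the observed covariances equal the true-score covariances, so only the own-variance terms attenuate.
True-score variance = [0.7²·18.6²·0.56 + 2.2²·23.3²·0.73 + 0.6²·11.7²·0.83] + 594.979 = 2053.97 + 594.979 = 2648.95.
Reliability = 2648.95 / 3441.37 = 0.7697.

0.7697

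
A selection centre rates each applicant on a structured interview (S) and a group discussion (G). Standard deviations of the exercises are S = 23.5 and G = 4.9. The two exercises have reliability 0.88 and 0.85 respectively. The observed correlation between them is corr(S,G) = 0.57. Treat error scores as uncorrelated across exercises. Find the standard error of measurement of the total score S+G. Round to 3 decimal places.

8.359

Var(total) = 576.26 + 131.271 = 707.531.
True-score variance = 506.389 + 131.271 = 637.659, so reliability = 0.9012.
Error variance = 707.531 − 637.659 = 69.8715; SEM = √69.8715 = 8.359.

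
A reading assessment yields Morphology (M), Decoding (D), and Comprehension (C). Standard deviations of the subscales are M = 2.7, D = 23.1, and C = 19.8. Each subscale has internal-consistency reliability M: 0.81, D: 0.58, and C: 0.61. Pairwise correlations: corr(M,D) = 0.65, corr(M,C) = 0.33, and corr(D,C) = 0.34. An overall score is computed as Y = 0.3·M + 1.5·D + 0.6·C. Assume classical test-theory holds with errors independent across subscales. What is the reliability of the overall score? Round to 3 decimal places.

Var(Y) = 0.3²·2.7² + 1.5²·23.1² + 0.6²·19.8² + 2·[0.45·2.7·23.1·0.65 + 0.18·2.7·19.8·0.33 + 0.9·23.1·19.8·0.34] = 1342.41 + 322.754 = 1665.17.
Under uncorrelated errors the observed covariances equal the true-score covariances, so only the own-variance terms attenuate.
True-score variance = [0.3²·2.7²·0.81 + 1.5²·23.1²·0.58 + 0.6²·19.8²·0.61] + 322.754 = 782.984 + 322.754 = 1105.74.
Reliability = 1105.74 / 1665.17 = 0.664.

0.664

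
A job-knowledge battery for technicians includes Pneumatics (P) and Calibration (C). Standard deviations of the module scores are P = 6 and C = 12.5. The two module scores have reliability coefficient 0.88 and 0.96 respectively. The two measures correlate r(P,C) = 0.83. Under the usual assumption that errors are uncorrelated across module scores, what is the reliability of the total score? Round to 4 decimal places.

0.9666

Var(P+C) = 6² + 12.5² + 2·[6·12.5·0.83] = 192.25 + 124.5 = 316.75.
With uncorrelated errors the cross-covariances are all true-score covariance, so they carry over unchanged; only the diagonal terms shrink to ρᵢσᵢ².
True-score variance = [6²·0.88 + 12.5²·0.96] + 124.5 = 181.68 + 124.5 = 306.18.
Reliability = 306.18 / 316.75 = 0.9666.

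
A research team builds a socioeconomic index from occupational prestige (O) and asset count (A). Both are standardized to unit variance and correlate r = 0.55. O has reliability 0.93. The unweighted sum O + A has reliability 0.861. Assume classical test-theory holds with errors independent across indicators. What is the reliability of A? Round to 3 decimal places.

0.639

Var(O+A) = 2 + 2·0.55 = 3.100.
True-score variance = ρ_O + ρ_A + 2·0.55, so 0.861 = (0.93 + ρ_A + 1.10) / 3.100.
ρ_A = 0.861·3.100 − 0.93 − 1.10 = 0.639.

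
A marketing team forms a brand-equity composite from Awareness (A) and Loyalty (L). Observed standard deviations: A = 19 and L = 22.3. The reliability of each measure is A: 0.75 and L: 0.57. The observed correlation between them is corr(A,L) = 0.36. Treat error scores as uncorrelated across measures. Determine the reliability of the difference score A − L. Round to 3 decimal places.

Var(A−L) = 19² + 22.3² − 2·19·22.3·0.36 = 858.29 − 305.064 = 553.226.
With uncorrelated errors the cross-covariances are all true-score covariance, so they carry over unchanged; only the diagonal terms shrink to ρᵢσᵢ².
True-score variance = [19²·0.75 + 22.3²·0.57] − 305.064 = 554.205 − 305.064 = 249.141.
Reliability = 249.141 / 553.226 = 0.450.

0.450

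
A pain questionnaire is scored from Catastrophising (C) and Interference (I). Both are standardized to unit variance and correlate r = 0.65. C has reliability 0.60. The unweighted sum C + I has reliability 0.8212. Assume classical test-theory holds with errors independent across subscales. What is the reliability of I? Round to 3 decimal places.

Var(C+I) = 2 + 2·0.65 = 3.300.
True-score variance = ρ_C + ρ_I + 2·0.65, so 0.8212 = (0.60 + ρ_I + 1.30) / 3.300.
ρ_I = 0.8212·3.300 − 0.60 − 1.30 = 0.810.

0.810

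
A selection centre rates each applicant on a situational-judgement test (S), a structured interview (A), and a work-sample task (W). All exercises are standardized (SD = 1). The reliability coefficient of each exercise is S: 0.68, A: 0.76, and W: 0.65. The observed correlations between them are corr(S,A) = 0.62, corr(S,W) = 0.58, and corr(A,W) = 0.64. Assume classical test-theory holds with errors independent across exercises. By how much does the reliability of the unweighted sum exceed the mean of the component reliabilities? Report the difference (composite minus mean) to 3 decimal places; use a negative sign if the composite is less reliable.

0.167

Var(sum) = 3 + 3.68 = 6.68; true-score variance = 2.09 + 3.68 = 5.77; composite reliability = 0.8638.
Mean component reliability = 0.6967.
Difference = 0.8638 − 0.6967 = 0.167.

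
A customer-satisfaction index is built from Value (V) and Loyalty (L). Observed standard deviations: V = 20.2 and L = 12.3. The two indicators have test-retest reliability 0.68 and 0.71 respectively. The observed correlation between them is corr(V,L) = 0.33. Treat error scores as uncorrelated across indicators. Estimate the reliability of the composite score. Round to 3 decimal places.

0.759

Var(V+L) = 20.2² + 12.3² + 2·[20.2·12.3·0.33] = 559.33 + 163.984 = 723.314.
With uncorrelated errors the cross-covariances are all true-score covariance, so they carry over unchanged; only the diagonal terms shrink to ρᵢσᵢ².
True-score variance = [20.2²·0.68 + 12.3²·0.71] + 163.984 = 384.883 + 163.984 = 548.867.
Reliability = 548.867 / 723.314 = 0.759.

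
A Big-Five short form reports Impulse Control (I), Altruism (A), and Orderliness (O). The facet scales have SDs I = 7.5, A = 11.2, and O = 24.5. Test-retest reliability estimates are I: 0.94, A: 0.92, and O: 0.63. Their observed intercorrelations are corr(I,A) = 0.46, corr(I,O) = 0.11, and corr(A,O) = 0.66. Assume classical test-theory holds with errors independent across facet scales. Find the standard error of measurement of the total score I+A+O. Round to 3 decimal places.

15.346

Var(total) = 781.94 + 479.913 = 1261.85.
True-score variance = 546.437 + 479.913 = 1026.35, so reliability = 0.8134.
Error variance = 1261.85 − 1026.35 = 235.503; SEM = √235.503 = 15.346.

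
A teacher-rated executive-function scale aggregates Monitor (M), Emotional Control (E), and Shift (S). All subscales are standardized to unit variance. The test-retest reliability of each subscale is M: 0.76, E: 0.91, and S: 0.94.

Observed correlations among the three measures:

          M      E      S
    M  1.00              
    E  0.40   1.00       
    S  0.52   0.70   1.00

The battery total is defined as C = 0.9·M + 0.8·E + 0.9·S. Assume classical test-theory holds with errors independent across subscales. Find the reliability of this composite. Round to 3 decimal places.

Var(C) = 0.9² + 0.8² + 0.9² + 2·[0.72·0.40 + 0.81·0.52 + 0.72·0.70] = 2.26 + 2.4264 = 4.6864.
Under uncorrelated errors the observed covariances equal the true-score covariances, so only the own-variance terms attenuate.
True-score variance = [0.9²·0.76 + 0.8²·0.91 + 0.9²·0.94] + 2.4264 = 1.9594 + 2.4264 = 4.3858.
Reliability = 4.3858 / 4.6864 = 0.936.

0.936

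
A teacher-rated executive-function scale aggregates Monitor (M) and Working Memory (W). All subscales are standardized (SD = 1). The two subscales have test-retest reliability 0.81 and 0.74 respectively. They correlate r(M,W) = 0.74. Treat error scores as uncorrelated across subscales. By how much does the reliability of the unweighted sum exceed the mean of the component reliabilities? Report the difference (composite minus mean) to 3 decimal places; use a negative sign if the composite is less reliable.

0.096

Var(sum) = 2 + 1.48 = 3.48; true-score variance = 1.55 + 1.48 = 3.03; composite reliability = 0.8707.
Mean component reliability = 0.7750.
Difference = 0.8707 − 0.7750 = 0.096.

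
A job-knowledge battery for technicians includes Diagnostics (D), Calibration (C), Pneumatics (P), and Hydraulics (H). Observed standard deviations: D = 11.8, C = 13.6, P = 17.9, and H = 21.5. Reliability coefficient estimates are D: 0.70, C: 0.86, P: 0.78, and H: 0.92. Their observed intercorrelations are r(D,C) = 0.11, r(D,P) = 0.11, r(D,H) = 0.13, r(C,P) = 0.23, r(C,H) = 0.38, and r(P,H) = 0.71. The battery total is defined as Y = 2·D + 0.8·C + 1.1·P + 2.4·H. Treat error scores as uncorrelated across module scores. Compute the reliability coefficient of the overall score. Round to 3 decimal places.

0.922

Var(Y) = 2²·11.8² + 0.8²·13.6² + 1.1²·17.9² + 2.4²·21.5² + 2·[1.6·11.8·13.6·0.11 + 2.2·11.8·17.9·0.11 + 4.8·11.8·21.5·0.13 + 0.88·13.6·17.9·0.23 + 1.92·13.6·21.5·0.38 + 2.64·17.9·21.5·0.71] = 3725.59 + 2443.28 = 6168.87.
Because errors are independent across components, Cov(Tᵢ,Tⱼ) = Cov(Xᵢ,Xⱼ); the off-diagonal part of the true-score variance is the same as above.
True-score variance = [2²·11.8²·0.70 + 0.8²·13.6²·0.86 + 1.1²·17.9²·0.78 + 2.4²·21.5²·0.92] + 2443.28 = 3243.63 + 2443.28 = 5686.91.
Reliability = 5686.91 / 6168.87 = 0.922.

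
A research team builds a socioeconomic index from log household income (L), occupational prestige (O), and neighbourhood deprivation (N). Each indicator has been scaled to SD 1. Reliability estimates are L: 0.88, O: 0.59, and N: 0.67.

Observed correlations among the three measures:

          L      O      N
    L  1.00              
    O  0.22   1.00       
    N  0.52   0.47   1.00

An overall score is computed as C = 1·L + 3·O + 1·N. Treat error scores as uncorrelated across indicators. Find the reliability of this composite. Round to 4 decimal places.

Var(C) = 1 + 3² + 1 + 2·[3·0.22 + 0.52 + 3·0.47] = 11 + 5.18 = 16.18.
Because errors are independent across components, Cov(Tᵢ,Tⱼ) = Cov(Xᵢ,Xⱼ); the off-diagonal part of the true-score variance is the same as above.
True-score variance = [0.88 + 3²·0.59 + 0.67] + 5.18 = 6.86 + 5.18 = 12.04.
Reliability = 12.04 / 16.18 = 0.7441.

0.7441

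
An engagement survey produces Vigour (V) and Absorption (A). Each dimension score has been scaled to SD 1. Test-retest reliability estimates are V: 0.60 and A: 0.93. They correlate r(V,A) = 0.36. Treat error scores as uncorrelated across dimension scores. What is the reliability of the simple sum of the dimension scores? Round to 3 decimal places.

Var(V+A) = 2 + 2·[0.36] = 2 + 0.72 = 2.72.
With uncorrelated errors the cross-covariances are all true-score covariance, so they carry over unchanged; only the diagonal terms shrink to ρᵢσᵢ².
True-score variance = [0.60 + 0.93] + 0.72 = 1.53 + 0.72 = 2.25.
Reliability = 2.25 / 2.72 = 0.827.

0.827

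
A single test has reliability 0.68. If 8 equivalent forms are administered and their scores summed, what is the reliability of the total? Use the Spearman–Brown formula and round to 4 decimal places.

ρ_k = kρ / (1 + (k−1)ρ) = 8·0.68 / (1 + 7·0.68) = 5.440 / 5.760 = 0.9444.

0.9444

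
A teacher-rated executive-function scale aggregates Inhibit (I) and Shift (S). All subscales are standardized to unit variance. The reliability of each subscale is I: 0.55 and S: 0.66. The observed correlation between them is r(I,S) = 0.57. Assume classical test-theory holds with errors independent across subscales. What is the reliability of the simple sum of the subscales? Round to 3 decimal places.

Var(I+S) = 2 + 2·[0.57] = 2 + 1.14 = 3.14.
With uncorrelated errors the cross-covariances are all true-score covariance, so they carry over unchanged; only the diagonal terms shrink to ρᵢσᵢ².
True-score variance = [0.55 + 0.66] + 1.14 = 1.21 + 1.14 = 2.35.
Reliability = 2.35 / 3.14 = 0.748.

0.748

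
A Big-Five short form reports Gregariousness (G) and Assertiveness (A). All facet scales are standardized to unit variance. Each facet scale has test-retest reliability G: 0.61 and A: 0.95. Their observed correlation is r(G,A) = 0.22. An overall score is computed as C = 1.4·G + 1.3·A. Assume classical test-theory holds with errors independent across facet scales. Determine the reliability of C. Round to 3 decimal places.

Var(C) = 1.4² + 1.3² + 2·[1.82·0.22] = 3.65 + 0.8008 = 4.4508.
Under uncorrelated errors the observed covariances equal the true-score covariances, so only the own-variance terms attenuate.
True-score variance = [1.4²·0.61 + 1.3²·0.95] + 0.8008 = 2.8011 + 0.8008 = 3.6019.
Reliability = 3.6019 / 4.4508 = 0.809.

0.809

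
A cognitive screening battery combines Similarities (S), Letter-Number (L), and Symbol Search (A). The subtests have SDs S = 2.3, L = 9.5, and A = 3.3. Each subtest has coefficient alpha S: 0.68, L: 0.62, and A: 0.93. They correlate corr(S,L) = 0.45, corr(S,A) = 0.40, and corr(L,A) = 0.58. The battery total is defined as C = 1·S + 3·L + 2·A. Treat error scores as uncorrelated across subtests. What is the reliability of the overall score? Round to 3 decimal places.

Var(C) = 2.3² + 3²·9.5² + 2²·3.3² + 2·[3·2.3·9.5·0.45 + 2·2.3·3.3·0.40 + 6·9.5·3.3·0.58] = 861.1 + 289.335 = 1150.43.
Under uncorrelated errors the observed covariances equal the true-score covariances, so only the own-variance terms attenuate.
True-score variance = [2.3²·0.68 + 3²·9.5²·0.62 + 2²·3.3²·0.93] + 289.335 = 547.703 + 289.335 = 837.038.
Reliability = 837.038 / 1150.43 = 0.728.

0.728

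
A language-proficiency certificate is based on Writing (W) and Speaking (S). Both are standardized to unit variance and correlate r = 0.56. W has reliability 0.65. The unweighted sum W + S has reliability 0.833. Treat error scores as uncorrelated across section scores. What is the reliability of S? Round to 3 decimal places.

0.829

Var(W+S) = 2 + 2·0.56 = 3.120.
True-score variance = ρ_W + ρ_S + 2·0.56, so 0.833 = (0.65 + ρ_S + 1.12) / 3.120.
ρ_S = 0.833·3.120 − 0.65 − 1.12 = 0.829.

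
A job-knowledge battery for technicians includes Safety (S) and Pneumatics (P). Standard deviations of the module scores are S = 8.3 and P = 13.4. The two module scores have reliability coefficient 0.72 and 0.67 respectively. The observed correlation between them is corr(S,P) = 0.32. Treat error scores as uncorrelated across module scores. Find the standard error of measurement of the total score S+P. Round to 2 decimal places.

8.86

Var(total) = 248.45 + 71.1808 = 319.631.
True-score variance = 169.906 + 71.1808 = 241.087, so reliability = 0.7543.
Error variance = 319.631 − 241.087 = 78.544; SEM = √78.544 = 8.86.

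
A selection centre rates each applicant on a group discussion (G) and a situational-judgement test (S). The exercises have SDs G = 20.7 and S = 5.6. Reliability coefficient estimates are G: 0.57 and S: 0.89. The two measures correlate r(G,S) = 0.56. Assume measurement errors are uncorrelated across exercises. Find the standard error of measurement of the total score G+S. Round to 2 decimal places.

Var(total) = 459.85 + 129.83 = 589.68.
True-score variance = 272.15 + 129.83 = 401.98, so reliability = 0.6817.
Error variance = 589.68 − 401.98 = 187.7; SEM = √187.7 = 13.70.

13.70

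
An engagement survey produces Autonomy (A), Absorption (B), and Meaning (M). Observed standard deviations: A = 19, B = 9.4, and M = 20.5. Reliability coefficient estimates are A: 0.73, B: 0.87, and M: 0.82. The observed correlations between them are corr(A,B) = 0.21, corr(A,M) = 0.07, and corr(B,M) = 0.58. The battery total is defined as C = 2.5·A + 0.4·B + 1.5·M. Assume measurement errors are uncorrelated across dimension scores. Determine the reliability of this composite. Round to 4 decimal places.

0.7848

Var(C) = 2.5²·19² + 0.4²·9.4² + 1.5²·20.5² + 2·[19·9.4·0.21 + 3.75·19·20.5·0.07 + 0.6·9.4·20.5·0.58] = 3215.95 + 413.619 = 3629.57.
Because errors are independent across components, Cov(Tᵢ,Tⱼ) = Cov(Xᵢ,Xⱼ); the off-diagonal part of the true-score variance is the same as above.
True-score variance = [2.5²·19²·0.73 + 0.4²·9.4²·0.87 + 1.5²·20.5²·0.82] + 413.619 = 2434.72 + 413.619 = 2848.34.
Reliability = 2848.34 / 3629.57 = 0.7848.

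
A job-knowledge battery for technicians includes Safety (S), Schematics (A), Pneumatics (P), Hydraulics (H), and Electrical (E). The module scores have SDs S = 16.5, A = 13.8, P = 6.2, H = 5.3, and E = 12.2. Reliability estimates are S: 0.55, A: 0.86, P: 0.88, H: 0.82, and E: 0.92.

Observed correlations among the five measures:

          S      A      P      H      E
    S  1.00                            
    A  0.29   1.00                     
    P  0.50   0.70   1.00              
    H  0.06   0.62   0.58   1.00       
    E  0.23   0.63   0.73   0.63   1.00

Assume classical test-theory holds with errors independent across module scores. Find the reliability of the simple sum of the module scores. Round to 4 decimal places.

0.8976

Var(S+A+P+H+E) = 16.5² + 13.8² + 6.2² + 5.3² + 12.2² + 2·[16.5·13.8·0.29 + 16.5·6.2·0.50 + 16.5·5.3·0.06 + 16.5·12.2·0.23 + 13.8·6.2·0.70 + 13.8·5.3·0.62 + 13.8·12.2·0.63 + 6.2·5.3·0.58 + 6.2·12.2·0.73 + 5.3·12.2·0.63] = 678.06 + 990.093 = 1668.15.
Under uncorrelated errors the observed covariances equal the true-score covariances, so only the own-variance terms attenuate.
True-score variance = [16.5²·0.55 + 13.8²·0.86 + 6.2²·0.88 + 5.3²·0.82 + 12.2²·0.92] + 990.093 = 507.31 + 990.093 = 1497.4.
Reliability = 1497.4 / 1668.15 = 0.8976.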